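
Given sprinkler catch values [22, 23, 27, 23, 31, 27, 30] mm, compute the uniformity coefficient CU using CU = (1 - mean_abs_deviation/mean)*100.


mean = 26.142857 mm
MAD = 2.979592 mm
CU = (1 - 2.979592/26.142857)*100

88.6027 %


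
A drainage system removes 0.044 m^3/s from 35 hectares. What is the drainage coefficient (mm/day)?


DC = Q * 86400 / (A * 10000) * 1000
DC = 0.044 * 86400 / (35 * 10000) * 1000
DC = 3801600.0000 / 350000

10.8617 mm/day


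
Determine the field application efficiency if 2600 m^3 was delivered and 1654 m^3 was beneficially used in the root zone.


Ea = V_root / V_field * 100 = 1654 / 2600 * 100 = 63.6154%

63.6154 %


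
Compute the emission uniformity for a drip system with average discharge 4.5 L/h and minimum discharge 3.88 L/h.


EU = (q_min/q_avg)*100 = (3.88/4.5)*100 = 86.2222%

86.2222 %


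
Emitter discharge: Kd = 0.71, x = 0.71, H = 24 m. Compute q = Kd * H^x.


q = Kd * H^x = 0.71 * 24^0.71 = 0.71 * 9.548826

6.7797 L/h


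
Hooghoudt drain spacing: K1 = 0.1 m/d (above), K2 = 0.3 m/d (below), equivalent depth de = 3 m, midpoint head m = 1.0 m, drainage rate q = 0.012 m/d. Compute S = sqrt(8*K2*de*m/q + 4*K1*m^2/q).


S^2 = 8*K2*de*m/q + 4*K1*m^2/q
S^2 = 8*0.3*3*1.0/0.012 + 4*0.1*1.0^2/0.012
S = sqrt(633.3333)

25.1661 m


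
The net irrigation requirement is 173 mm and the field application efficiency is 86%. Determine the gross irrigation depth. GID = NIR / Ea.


Ea = 86% = 0.86
GID = NIR / Ea = 173 / 0.86 = 201.1628 mm

201.1628 mm


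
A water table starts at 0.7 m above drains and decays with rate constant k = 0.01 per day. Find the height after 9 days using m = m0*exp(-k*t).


m = m0 * exp(-k*t)
m = 0.7 * exp(-0.01 * 9)
m = 0.7 * exp(-0.0900)

0.6398 m


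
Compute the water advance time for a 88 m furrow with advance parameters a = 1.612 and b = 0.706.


t = (L/a)^(1/b)
t = (88/1.612)^(1/0.706)
t = 54.590571^(1/0.706)

288.7397 min


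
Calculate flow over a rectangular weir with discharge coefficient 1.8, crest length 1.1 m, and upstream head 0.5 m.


Q = C * L * H^(3/2) = 1.8 * 1.1 * 0.5^1.5 = 1.8 * 1.1 * 0.353553

0.7000 m^3/s


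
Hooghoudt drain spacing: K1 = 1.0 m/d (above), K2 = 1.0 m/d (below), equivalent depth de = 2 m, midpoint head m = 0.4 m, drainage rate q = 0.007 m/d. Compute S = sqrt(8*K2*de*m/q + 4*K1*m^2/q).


S^2 = 8*K2*de*m/q + 4*K1*m^2/q
S^2 = 8*1.0*2*0.4/0.007 + 4*1.0*0.4^2/0.007
S = sqrt(1005.7143)

31.7130 m


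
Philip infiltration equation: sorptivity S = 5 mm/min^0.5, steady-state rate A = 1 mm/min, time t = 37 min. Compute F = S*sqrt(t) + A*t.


F = S*sqrt(t) + A*t
F = 5*sqrt(37) + 1*37
F = 5*6.082763 + 37

67.4138 mm


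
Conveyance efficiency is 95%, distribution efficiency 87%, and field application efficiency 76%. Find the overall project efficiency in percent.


Ec = 0.95, Eb = 0.87, Ea = 0.76
E = 0.95 * 0.87 * 0.76 * 100 = 62.8140%

62.8140 %


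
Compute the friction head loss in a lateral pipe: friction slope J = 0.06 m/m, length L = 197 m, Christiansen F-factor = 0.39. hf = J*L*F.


hf = J * L * F = 0.06 * 197 * 0.39 = 4.6098 m

4.6098 m


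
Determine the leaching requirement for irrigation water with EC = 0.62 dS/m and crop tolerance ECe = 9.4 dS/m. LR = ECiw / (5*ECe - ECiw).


LR = ECiw / (5*ECe - ECiw)
LR = 0.62 / (5*9.4 - 0.62)
LR = 0.62 / 46.3800

0.0134


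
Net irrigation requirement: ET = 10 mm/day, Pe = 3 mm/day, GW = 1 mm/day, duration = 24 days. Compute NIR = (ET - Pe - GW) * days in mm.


Daily deficit = ET - Pe - GW = 10 - 3 - 1 = 6 mm/day
NIR = 6 * 24 = 144 mm

144.0000 mm


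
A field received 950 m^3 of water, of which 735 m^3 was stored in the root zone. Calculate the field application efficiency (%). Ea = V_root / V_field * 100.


Ea = V_root / V_field * 100 = 735 / 950 * 100 = 77.3684%

77.3684 %


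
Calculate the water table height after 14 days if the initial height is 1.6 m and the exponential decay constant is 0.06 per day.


m = m0 * exp(-k*t)
m = 1.6 * exp(-0.06 * 14)
m = 1.6 * exp(-0.8400)

0.6907 m


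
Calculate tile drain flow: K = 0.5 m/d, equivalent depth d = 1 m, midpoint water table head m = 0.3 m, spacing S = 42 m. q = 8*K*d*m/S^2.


q = 8*K*d*m/S^2
q = 8*0.5*1*0.3/42^2
q = 1.2000 / 1764

6.8027e-04 m/d


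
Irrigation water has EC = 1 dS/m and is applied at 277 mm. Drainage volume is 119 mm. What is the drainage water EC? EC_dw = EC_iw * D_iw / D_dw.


EC_dw = EC_iw * D_iw / D_dw
EC_dw = 1 * 277 / 119
EC_dw = 277 / 119

2.3277 dS/m


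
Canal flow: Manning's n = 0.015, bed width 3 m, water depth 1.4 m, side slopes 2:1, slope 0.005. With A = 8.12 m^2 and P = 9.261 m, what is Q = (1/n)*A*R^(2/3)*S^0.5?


R = A/P = 8.12/9.261 = 0.876795
Q = (1/0.015) * 8.12 * 0.876795^(2/3) * 0.005^0.5

35.0656 m^3/s


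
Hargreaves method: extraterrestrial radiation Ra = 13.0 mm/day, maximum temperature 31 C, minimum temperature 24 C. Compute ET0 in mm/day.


Tmean = (Tmax + Tmin)/2 = (31 + 24)/2 = 27.5
ET0 = 0.0023 * 13.0 * (27.5 + 17.8) * sqrt(31 - 24)
ET0 = 0.0023 * 13.0 * 45.3 * 2.645751

3.5836 mm/day


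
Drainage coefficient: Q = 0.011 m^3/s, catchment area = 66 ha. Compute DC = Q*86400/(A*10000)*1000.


DC = Q * 86400 / (A * 10000) * 1000
DC = 0.011 * 86400 / (66 * 10000) * 1000
DC = 950400.0000 / 660000

1.4400 mm/day


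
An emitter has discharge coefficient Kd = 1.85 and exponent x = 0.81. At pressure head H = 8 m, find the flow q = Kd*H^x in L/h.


q = Kd * H^x = 1.85 * 8^0.81 = 1.85 * 5.388934

9.9695 L/h


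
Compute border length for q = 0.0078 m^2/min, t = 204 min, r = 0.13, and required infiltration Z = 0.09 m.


L = q*t/((1+r)*Z)
L = 0.0078*204/((1+0.13)*0.09)
L = 1.5912/0.1017

15.6460 m


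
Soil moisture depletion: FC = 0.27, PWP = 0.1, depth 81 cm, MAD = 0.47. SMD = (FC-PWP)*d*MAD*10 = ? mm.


SMD = (FC - PWP) * d * MAD * 10
SMD = (0.27 - 0.1) * 81 * 0.47 * 10
SMD = 0.1700 * 81 * 0.47 * 10

64.7190 mm


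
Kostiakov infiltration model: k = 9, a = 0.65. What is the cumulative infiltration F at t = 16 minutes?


F = k * t^a = 9 * 16^0.65
F = 9 * 6.062866

54.5658 mm


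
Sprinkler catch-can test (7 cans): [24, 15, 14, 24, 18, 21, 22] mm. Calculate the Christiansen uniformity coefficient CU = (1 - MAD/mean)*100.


mean = 19.714286 mm
MAD = 3.469388 mm
CU = (1 - 3.469388/19.714286)*100

82.4017 %


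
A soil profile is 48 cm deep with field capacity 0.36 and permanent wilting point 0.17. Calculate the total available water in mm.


AWC = (FC - PWP) * d * 10
AWC = (0.36 - 0.17) * 48 * 10
AWC = 0.1900 * 48 * 10

91.2000 mm


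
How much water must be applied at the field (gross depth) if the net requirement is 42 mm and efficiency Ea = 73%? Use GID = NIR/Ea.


Ea = 73% = 0.73
GID = NIR / Ea = 42 / 0.73 = 57.5342 mm

57.5342 mm


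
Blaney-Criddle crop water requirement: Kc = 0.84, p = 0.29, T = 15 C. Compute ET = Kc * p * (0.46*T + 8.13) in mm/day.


ET = Kc * p * (0.46*T + 8.13)
ET = 0.84 * 0.29 * (0.46*15 + 8.13)
ET = 0.84 * 0.29 * 15.0300

3.6613 mm/day


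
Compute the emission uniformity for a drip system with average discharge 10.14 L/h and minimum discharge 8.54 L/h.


EU = (q_min/q_avg)*100 = (8.54/10.14)*100 = 84.2209%

84.2209 %


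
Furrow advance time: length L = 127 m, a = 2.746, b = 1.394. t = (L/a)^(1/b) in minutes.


t = (L/a)^(1/b)
t = (127/2.746)^(1/1.394)
t = 46.249090^(1/1.394)

15.6487 min


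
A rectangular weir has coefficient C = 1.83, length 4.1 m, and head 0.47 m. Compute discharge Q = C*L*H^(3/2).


Q = C * L * H^(3/2) = 1.83 * 4.1 * 0.47^1.5 = 1.83 * 4.1 * 0.322216

2.4176 m^3/s


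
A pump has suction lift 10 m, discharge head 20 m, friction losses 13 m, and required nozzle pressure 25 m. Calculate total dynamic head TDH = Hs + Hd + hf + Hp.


TDH = Hs + Hd + hf + Hp = 10 + 20 + 13 + 25 = 68

68 m


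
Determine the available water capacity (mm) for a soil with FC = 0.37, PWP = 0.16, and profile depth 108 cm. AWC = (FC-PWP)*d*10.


AWC = (FC - PWP) * d * 10
AWC = (0.37 - 0.16) * 108 * 10
AWC = 0.2100 * 108 * 10

226.8000 mm


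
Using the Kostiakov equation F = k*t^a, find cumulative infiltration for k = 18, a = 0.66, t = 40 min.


F = k * t^a = 18 * 40^0.66
F = 18 * 11.411943

205.4150 mm


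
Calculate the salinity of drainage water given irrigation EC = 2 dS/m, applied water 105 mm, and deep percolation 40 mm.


EC_dw = EC_iw * D_iw / D_dw
EC_dw = 2 * 105 / 40
EC_dw = 210 / 40

5.2500 dS/m


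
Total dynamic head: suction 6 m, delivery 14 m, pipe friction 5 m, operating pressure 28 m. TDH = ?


TDH = Hs + Hd + hf + Hp = 6 + 14 + 5 + 28 = 53

53 m


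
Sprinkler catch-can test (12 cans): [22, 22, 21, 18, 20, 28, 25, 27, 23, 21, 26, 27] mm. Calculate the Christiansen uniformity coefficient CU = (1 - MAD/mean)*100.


mean = 23.333333 mm
MAD = 2.722222 mm
CU = (1 - 2.722222/23.333333)*100

88.3333 %


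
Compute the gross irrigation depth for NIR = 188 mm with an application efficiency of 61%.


Ea = 61% = 0.61
GID = NIR / Ea = 188 / 0.61 = 308.1967 mm

308.1967 mm


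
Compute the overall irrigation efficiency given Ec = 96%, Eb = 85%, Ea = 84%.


Ec = 0.96, Eb = 0.85, Ea = 0.84
E = 0.96 * 0.85 * 0.84 * 100 = 68.5440%

68.5440 %


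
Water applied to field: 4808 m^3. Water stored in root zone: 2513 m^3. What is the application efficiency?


Ea = V_root / V_field * 100 = 2513 / 4808 * 100 = 52.2671%

52.2671 %


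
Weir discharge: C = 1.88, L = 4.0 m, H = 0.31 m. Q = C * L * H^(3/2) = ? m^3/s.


Q = C * L * H^(3/2) = 1.88 * 4.0 * 0.31^1.5 = 1.88 * 4.0 * 0.172601

1.2980 m^3/s


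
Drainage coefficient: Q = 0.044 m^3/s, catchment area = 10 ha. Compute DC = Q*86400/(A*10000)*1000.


DC = Q * 86400 / (A * 10000) * 1000
DC = 0.044 * 86400 / (10 * 10000) * 1000
DC = 3801600.0000 / 100000

38.0160 mm/day


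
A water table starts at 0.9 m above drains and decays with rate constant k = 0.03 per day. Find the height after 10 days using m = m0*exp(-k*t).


m = m0 * exp(-k*t)
m = 0.9 * exp(-0.03 * 10)
m = 0.9 * exp(-0.3000)

0.6667 m


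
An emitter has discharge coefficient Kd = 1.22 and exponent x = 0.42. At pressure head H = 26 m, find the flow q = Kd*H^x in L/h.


q = Kd * H^x = 1.22 * 26^0.42 = 1.22 * 3.929061

4.7935 L/h


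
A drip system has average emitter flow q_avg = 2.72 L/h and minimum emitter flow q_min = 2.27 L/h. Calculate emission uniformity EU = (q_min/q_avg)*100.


EU = (q_min/q_avg)*100 = (2.27/2.72)*100 = 83.4559%

83.4559 %


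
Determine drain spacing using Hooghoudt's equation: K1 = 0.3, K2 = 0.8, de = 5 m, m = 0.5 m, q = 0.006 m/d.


S^2 = 8*K2*de*m/q + 4*K1*m^2/q
S^2 = 8*0.8*5*0.5/0.006 + 4*0.3*0.5^2/0.006
S = sqrt(2716.6667)

52.1217 m


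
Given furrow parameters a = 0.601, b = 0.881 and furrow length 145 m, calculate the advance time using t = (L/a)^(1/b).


t = (L/a)^(1/b)
t = (145/0.601)^(1/0.881)
t = 241.264559^(1/0.881)

506.1811 min


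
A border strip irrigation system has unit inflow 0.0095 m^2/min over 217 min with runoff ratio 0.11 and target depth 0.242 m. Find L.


L = q*t/((1+r)*Z)
L = 0.0095*217/((1+0.11)*0.242)
L = 2.0615/0.26862

7.6744 m


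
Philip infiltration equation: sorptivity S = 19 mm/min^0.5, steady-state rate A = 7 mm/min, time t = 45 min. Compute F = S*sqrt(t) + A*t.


F = S*sqrt(t) + A*t
F = 19*sqrt(45) + 7*45
F = 19*6.708204 + 315

442.4559 mm


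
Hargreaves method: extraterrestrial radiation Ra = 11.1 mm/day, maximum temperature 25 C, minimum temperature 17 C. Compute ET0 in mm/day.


Tmean = (Tmax + Tmin)/2 = (25 + 17)/2 = 21.0
ET0 = 0.0023 * 11.1 * (21.0 + 17.8) * sqrt(25 - 17)
ET0 = 0.0023 * 11.1 * 38.8 * 2.828427

2.8017 mm/day


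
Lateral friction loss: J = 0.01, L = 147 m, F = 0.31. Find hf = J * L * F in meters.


hf = J * L * F = 0.01 * 147 * 0.31 = 0.4557 m

0.4557 m


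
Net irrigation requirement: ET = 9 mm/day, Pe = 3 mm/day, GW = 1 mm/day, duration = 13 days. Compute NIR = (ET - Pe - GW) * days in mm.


Daily deficit = ET - Pe - GW = 9 - 3 - 1 = 5 mm/day
NIR = 5 * 13 = 65 mm

65.0000 mm


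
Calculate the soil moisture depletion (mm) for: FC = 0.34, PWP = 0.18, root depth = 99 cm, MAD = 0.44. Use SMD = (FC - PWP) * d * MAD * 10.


SMD = (FC - PWP) * d * MAD * 10
SMD = (0.34 - 0.18) * 99 * 0.44 * 10
SMD = 0.1600 * 99 * 0.44 * 10

69.6960 mm


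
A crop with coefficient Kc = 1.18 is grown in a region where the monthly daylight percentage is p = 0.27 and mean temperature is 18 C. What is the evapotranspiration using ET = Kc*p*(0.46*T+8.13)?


ET = Kc * p * (0.46*T + 8.13)
ET = 1.18 * 0.27 * (0.46*18 + 8.13)
ET = 1.18 * 0.27 * 16.4100

5.2282 mm/day


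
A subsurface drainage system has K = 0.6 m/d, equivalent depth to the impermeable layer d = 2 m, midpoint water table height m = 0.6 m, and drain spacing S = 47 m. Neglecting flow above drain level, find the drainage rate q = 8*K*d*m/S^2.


q = 8*K*d*m/S^2
q = 8*0.6*2*0.6/47^2
q = 5.7600 / 2209

0.0026 m/d


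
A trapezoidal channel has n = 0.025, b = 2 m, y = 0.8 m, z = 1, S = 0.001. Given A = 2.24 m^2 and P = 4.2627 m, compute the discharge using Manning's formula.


R = A/P = 2.24/4.2627 = 0.525489
Q = (1/0.025) * 2.24 * 0.525489^(2/3) * 0.001^0.5

1.8451 m^3/s


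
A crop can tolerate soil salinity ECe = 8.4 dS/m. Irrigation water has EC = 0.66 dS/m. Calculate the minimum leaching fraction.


LR = ECiw / (5*ECe - ECiw)
LR = 0.66 / (5*8.4 - 0.66)
LR = 0.66 / 41.3400

0.0160


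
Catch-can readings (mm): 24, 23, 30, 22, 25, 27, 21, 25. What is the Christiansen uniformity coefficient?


mean = 24.625000 mm
MAD = 2.125000 mm
CU = (1 - 2.125000/24.625000)*100

91.3706 %


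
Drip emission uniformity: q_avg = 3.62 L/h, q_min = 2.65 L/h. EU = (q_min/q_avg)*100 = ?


EU = (q_min/q_avg)*100 = (2.65/3.62)*100 = 73.2044%

73.2044 %


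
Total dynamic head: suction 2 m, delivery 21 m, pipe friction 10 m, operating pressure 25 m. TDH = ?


TDH = Hs + Hd + hf + Hp = 2 + 21 + 10 + 25 = 58

58 m


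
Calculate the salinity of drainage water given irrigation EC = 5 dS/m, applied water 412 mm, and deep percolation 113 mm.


EC_dw = EC_iw * D_iw / D_dw
EC_dw = 5 * 412 / 113
EC_dw = 2060 / 113

18.2301 dS/m


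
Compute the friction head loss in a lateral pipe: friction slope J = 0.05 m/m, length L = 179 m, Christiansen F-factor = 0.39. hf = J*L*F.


hf = J * L * F = 0.05 * 179 * 0.39 = 3.4905 m

3.4905 m


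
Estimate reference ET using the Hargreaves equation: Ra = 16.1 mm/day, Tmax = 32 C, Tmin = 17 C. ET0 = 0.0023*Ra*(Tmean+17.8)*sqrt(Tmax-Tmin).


Tmean = (Tmax + Tmin)/2 = (32 + 17)/2 = 24.5
ET0 = 0.0023 * 16.1 * (24.5 + 17.8) * sqrt(32 - 17)
ET0 = 0.0023 * 16.1 * 42.3 * 3.872983

6.0665 mm/day


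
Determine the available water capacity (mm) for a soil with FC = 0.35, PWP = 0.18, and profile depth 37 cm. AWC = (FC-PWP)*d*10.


AWC = (FC - PWP) * d * 10
AWC = (0.35 - 0.18) * 37 * 10
AWC = 0.1700 * 37 * 10

62.9000 mm


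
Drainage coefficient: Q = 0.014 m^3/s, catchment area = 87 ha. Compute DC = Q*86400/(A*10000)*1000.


DC = Q * 86400 / (A * 10000) * 1000
DC = 0.014 * 86400 / (87 * 10000) * 1000
DC = 1209600.0000 / 870000

1.3903 mm/day


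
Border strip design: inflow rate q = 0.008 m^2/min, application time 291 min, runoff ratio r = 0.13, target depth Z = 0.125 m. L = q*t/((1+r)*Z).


L = q*t/((1+r)*Z)
L = 0.008*291/((1+0.13)*0.125)
L = 2.328/0.14125

16.4814 m


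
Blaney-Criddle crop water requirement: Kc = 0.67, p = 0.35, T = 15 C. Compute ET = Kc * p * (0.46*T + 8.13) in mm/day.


ET = Kc * p * (0.46*T + 8.13)
ET = 0.67 * 0.35 * (0.46*15 + 8.13)
ET = 0.67 * 0.35 * 15.0300

3.5245 mm/day


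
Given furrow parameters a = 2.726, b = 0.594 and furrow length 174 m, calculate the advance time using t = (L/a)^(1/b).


t = (L/a)^(1/b)
t = (174/2.726)^(1/0.594)
t = 63.829787^(1/0.594)

1093.3518 min


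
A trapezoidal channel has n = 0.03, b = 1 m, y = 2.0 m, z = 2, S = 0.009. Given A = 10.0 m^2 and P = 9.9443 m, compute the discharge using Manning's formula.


R = A/P = 10.0/9.9443 = 1.005601
Q = (1/0.03) * 10.0 * 1.005601^(2/3) * 0.009^0.5

31.7407 m^3/s


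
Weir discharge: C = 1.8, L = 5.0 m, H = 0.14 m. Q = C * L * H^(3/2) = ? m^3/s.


Q = C * L * H^(3/2) = 1.8 * 5.0 * 0.14^1.5 = 1.8 * 5.0 * 0.052383

0.4714 m^3/s


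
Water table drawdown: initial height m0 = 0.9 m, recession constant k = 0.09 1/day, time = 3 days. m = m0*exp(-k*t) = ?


m = m0 * exp(-k*t)
m = 0.9 * exp(-0.09 * 3)
m = 0.9 * exp(-0.2700)

0.6870 m


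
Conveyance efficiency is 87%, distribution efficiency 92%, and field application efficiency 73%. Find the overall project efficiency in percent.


Ec = 0.87, Eb = 0.92, Ea = 0.73
E = 0.87 * 0.92 * 0.73 * 100 = 58.4292%

58.4292 %


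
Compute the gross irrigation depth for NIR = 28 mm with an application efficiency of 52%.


Ea = 52% = 0.52
GID = NIR / Ea = 28 / 0.52 = 53.8462 mm

53.8462 mm


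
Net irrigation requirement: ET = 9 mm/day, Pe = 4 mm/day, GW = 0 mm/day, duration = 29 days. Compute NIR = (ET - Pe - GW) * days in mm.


Daily deficit = ET - Pe - GW = 9 - 4 - 0 = 5 mm/day
NIR = 5 * 29 = 145 mm

145.0000 mm


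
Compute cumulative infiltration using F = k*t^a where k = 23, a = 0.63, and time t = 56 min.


F = k * t^a = 23 * 56^0.63
F = 23 * 12.628694

290.4600 mm


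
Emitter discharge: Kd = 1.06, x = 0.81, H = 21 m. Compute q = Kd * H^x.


q = Kd * H^x = 1.06 * 21^0.81 = 1.06 * 11.775995

12.4826 L/h


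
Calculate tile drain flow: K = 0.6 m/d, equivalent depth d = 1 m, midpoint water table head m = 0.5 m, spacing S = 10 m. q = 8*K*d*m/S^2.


q = 8*K*d*m/S^2
q = 8*0.6*1*0.5/10^2
q = 2.4000 / 100

0.0240 m/d


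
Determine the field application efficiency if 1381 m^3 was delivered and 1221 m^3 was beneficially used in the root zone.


Ea = V_root / V_field * 100 = 1221 / 1381 * 100 = 88.4142%

88.4142 %


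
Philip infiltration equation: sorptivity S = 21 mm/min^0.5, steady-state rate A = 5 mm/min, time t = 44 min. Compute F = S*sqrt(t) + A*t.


F = S*sqrt(t) + A*t
F = 21*sqrt(44) + 5*44
F = 21*6.633250 + 220

359.2982 mm


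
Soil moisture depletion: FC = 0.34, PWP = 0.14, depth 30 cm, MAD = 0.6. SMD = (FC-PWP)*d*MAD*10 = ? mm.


SMD = (FC - PWP) * d * MAD * 10
SMD = (0.34 - 0.14) * 30 * 0.6 * 10
SMD = 0.2000 * 30 * 0.6 * 10

36.0000 mm


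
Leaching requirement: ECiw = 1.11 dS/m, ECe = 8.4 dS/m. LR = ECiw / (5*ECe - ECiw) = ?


LR = ECiw / (5*ECe - ECiw)
LR = 1.11 / (5*8.4 - 1.11)
LR = 1.11 / 40.8900

0.0271


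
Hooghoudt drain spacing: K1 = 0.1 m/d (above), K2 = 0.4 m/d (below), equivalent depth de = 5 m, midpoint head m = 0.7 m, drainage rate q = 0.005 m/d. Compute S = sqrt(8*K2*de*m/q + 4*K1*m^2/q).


S^2 = 8*K2*de*m/q + 4*K1*m^2/q
S^2 = 8*0.4*5*0.7/0.005 + 4*0.1*0.7^2/0.005
S = sqrt(2279.2000)

47.7410 m


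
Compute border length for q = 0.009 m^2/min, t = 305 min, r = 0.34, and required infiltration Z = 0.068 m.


L = q*t/((1+r)*Z)
L = 0.009*305/((1+0.34)*0.068)
L = 2.745/0.09112

30.1251 m


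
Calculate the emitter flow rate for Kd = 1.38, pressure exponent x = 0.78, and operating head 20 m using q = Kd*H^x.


q = Kd * H^x = 1.38 * 20^0.78 = 1.38 * 10.346737

14.2785 L/h


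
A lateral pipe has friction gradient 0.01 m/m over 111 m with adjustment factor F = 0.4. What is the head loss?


hf = J * L * F = 0.01 * 111 * 0.4 = 0.4440 m

0.4440 m


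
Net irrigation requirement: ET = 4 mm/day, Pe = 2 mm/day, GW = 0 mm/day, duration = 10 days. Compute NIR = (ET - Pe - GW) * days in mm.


Daily deficit = ET - Pe - GW = 4 - 2 - 0 = 2 mm/day
NIR = 2 * 10 = 20 mm

20.0000 mm


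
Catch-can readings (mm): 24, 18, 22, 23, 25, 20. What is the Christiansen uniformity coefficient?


mean = 22.000000 mm
MAD = 2.000000 mm
CU = (1 - 2.000000/22.000000)*100

90.9091 %


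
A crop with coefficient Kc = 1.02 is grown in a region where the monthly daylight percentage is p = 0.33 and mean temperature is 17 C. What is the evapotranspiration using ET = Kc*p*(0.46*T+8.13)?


ET = Kc * p * (0.46*T + 8.13)
ET = 1.02 * 0.33 * (0.46*17 + 8.13)
ET = 1.02 * 0.33 * 15.9500

5.3688 mm/day


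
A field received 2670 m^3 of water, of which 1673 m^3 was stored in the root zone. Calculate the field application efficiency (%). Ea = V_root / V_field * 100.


Ea = V_root / V_field * 100 = 1673 / 2670 * 100 = 62.6592%

62.6592 %


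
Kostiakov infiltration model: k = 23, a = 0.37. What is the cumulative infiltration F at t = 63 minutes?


F = k * t^a = 23 * 63^0.37
F = 23 * 4.631866

106.5329 mm


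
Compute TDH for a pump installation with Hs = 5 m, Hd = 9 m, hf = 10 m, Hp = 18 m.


TDH = Hs + Hd + hf + Hp = 5 + 9 + 10 + 18 = 42

42 m


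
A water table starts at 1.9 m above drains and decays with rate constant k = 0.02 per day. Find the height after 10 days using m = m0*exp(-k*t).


m = m0 * exp(-k*t)
m = 1.9 * exp(-0.02 * 10)
m = 1.9 * exp(-0.2000)

1.5556 m


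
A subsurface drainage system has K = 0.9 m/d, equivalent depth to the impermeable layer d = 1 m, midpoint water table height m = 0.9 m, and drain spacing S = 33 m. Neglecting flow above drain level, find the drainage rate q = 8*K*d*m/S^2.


q = 8*K*d*m/S^2
q = 8*0.9*1*0.9/33^2
q = 6.4800 / 1089

0.0060 m/d


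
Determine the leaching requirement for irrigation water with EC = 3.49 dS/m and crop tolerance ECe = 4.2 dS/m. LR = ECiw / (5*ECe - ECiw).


LR = ECiw / (5*ECe - ECiw)
LR = 3.49 / (5*4.2 - 3.49)
LR = 3.49 / 17.5100

0.1993


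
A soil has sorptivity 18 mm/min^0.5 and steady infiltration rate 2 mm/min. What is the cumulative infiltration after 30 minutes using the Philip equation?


F = S*sqrt(t) + A*t
F = 18*sqrt(30) + 2*30
F = 18*5.477226 + 60

158.5901 mm


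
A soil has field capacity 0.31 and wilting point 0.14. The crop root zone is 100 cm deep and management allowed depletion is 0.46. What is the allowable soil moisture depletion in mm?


SMD = (FC - PWP) * d * MAD * 10
SMD = (0.31 - 0.14) * 100 * 0.46 * 10
SMD = 0.1700 * 100 * 0.46 * 10

78.2000 mm


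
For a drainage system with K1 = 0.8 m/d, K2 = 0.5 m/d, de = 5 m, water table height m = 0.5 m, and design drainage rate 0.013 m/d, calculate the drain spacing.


S^2 = 8*K2*de*m/q + 4*K1*m^2/q
S^2 = 8*0.5*5*0.5/0.013 + 4*0.8*0.5^2/0.013
S = sqrt(830.7692)

28.8231 m


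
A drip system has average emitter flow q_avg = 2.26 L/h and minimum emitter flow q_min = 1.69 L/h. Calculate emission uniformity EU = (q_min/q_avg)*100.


EU = (q_min/q_avg)*100 = (1.69/2.26)*100 = 74.7788%

74.7788 %


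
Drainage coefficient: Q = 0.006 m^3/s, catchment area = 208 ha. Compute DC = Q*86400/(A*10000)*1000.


DC = Q * 86400 / (A * 10000) * 1000
DC = 0.006 * 86400 / (208 * 10000) * 1000
DC = 518400.0000 / 2080000

0.2492 mm/day


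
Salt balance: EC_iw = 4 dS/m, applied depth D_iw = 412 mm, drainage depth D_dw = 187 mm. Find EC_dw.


EC_dw = EC_iw * D_iw / D_dw
EC_dw = 4 * 412 / 187
EC_dw = 1648 / 187

8.8128 dS/m


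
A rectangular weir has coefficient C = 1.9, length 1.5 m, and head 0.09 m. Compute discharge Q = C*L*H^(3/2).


Q = C * L * H^(3/2) = 1.9 * 1.5 * 0.09^1.5 = 1.9 * 1.5 * 0.027000

0.0769 m^3/s


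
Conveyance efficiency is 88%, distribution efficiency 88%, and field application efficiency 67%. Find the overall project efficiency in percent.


Ec = 0.88, Eb = 0.88, Ea = 0.67
E = 0.88 * 0.88 * 0.67 * 100 = 51.8848%

51.8848 %


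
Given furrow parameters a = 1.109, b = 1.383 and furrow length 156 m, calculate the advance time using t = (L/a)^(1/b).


t = (L/a)^(1/b)
t = (156/1.109)^(1/1.383)
t = 140.667268^(1/1.383)

35.7507 min


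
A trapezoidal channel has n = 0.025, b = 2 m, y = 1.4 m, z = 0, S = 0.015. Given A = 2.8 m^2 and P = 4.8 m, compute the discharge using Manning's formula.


R = A/P = 2.8/4.8 = 0.583333
Q = (1/0.025) * 2.8 * 0.583333^(2/3) * 0.015^0.5

9.5765 m^3/s


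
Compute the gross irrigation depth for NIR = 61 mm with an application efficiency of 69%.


Ea = 69% = 0.69
GID = NIR / Ea = 61 / 0.69 = 88.4058 mm

88.4058 mm


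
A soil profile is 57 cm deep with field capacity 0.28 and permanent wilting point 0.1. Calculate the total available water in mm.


AWC = (FC - PWP) * d * 10
AWC = (0.28 - 0.1) * 57 * 10
AWC = 0.1800 * 57 * 10

102.6000 mm


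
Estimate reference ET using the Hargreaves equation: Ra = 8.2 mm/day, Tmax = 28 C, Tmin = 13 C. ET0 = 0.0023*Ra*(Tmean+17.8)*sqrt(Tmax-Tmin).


Tmean = (Tmax + Tmin)/2 = (28 + 13)/2 = 20.5
ET0 = 0.0023 * 8.2 * (20.5 + 17.8) * sqrt(28 - 13)
ET0 = 0.0023 * 8.2 * 38.3 * 3.872983

2.7976 mm/day


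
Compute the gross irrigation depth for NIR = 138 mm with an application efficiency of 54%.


Ea = 54% = 0.54
GID = NIR / Ea = 138 / 0.54 = 255.5556 mm

255.5556 mm


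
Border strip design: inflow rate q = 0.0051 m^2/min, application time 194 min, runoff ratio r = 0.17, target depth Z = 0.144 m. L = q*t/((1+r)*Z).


L = q*t/((1+r)*Z)
L = 0.0051*194/((1+0.17)*0.144)
L = 0.9894/0.16848

5.8725 m


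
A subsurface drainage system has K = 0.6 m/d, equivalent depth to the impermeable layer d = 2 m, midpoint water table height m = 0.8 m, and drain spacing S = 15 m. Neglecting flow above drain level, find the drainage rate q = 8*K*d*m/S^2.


q = 8*K*d*m/S^2
q = 8*0.6*2*0.8/15^2
q = 7.6800 / 225

0.0341 m/d


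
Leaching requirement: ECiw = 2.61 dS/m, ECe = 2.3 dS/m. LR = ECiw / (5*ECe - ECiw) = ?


LR = ECiw / (5*ECe - ECiw)
LR = 2.61 / (5*2.3 - 2.61)
LR = 2.61 / 8.8900

0.2936


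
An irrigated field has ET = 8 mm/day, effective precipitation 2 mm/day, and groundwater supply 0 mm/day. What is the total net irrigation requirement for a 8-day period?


Daily deficit = ET - Pe - GW = 8 - 2 - 0 = 6 mm/day
NIR = 6 * 8 = 48 mm

48.0000 mm


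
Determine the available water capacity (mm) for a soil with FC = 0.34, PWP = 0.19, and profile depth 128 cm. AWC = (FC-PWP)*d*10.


AWC = (FC - PWP) * d * 10
AWC = (0.34 - 0.19) * 128 * 10
AWC = 0.1500 * 128 * 10

192.0000 mm


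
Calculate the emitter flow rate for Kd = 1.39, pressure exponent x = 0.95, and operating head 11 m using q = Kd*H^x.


q = Kd * H^x = 1.39 * 11^0.95 = 1.39 * 9.757152

13.5624 L/h


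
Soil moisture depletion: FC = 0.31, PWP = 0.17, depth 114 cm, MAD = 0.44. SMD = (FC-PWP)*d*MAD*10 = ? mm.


SMD = (FC - PWP) * d * MAD * 10
SMD = (0.31 - 0.17) * 114 * 0.44 * 10
SMD = 0.1400 * 114 * 0.44 * 10

70.2240 mm


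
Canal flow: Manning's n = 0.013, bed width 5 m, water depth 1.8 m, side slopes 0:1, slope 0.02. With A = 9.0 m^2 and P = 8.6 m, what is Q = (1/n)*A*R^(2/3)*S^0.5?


R = A/P = 9.0/8.6 = 1.046512
Q = (1/0.013) * 9.0 * 1.046512^(2/3) * 0.02^0.5

100.9199 m^3/s


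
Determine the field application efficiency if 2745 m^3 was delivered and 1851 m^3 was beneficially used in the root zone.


Ea = V_root / V_field * 100 = 1851 / 2745 * 100 = 67.4317%

67.4317 %


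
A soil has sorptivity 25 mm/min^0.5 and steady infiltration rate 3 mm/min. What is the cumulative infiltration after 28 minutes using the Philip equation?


F = S*sqrt(t) + A*t
F = 25*sqrt(28) + 3*28
F = 25*5.291503 + 84

216.2876 mm


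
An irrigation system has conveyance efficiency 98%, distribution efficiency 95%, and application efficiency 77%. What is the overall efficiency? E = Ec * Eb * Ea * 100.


Ec = 0.98, Eb = 0.95, Ea = 0.77
E = 0.98 * 0.95 * 0.77 * 100 = 71.6870%

71.6870 %


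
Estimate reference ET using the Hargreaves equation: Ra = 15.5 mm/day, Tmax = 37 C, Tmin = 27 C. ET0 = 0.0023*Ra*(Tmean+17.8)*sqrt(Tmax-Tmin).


Tmean = (Tmax + Tmin)/2 = (37 + 27)/2 = 32.0
ET0 = 0.0023 * 15.5 * (32.0 + 17.8) * sqrt(37 - 27)
ET0 = 0.0023 * 15.5 * 49.8 * 3.162278

5.6142 mm/day


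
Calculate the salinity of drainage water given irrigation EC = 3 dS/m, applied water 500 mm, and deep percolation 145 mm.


EC_dw = EC_iw * D_iw / D_dw
EC_dw = 3 * 500 / 145
EC_dw = 1500 / 145

10.3448 dS/m


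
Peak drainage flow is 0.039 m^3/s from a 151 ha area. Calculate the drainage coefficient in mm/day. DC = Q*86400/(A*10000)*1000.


DC = Q * 86400 / (A * 10000) * 1000
DC = 0.039 * 86400 / (151 * 10000) * 1000
DC = 3369600.0000 / 1510000

2.2315 mm/day


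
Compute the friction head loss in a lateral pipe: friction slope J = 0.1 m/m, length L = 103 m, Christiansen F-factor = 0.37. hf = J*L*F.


hf = J * L * F = 0.1 * 103 * 0.37 = 3.8110 m

3.8110 m


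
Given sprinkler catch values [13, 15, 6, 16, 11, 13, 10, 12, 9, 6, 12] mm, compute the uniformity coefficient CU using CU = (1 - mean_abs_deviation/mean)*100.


mean = 11.181818 mm
MAD = 2.528926 mm
CU = (1 - 2.528926/11.181818)*100

77.3836 %


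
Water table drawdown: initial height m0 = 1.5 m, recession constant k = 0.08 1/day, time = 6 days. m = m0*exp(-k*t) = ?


m = m0 * exp(-k*t)
m = 1.5 * exp(-0.08 * 6)
m = 1.5 * exp(-0.4800)

0.9282 m


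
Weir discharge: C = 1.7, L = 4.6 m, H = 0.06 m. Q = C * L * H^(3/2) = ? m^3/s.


Q = C * L * H^(3/2) = 1.7 * 4.6 * 0.06^1.5 = 1.7 * 4.6 * 0.014697

0.1149 m^3/s


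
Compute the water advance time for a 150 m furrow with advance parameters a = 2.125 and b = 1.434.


t = (L/a)^(1/b)
t = (150/2.125)^(1/1.434)
t = 70.588235^(1/1.434)

19.4632 min


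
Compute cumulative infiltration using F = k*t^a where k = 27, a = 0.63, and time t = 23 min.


F = k * t^a = 27 * 23^0.63
F = 27 * 7.209224

194.6490 mm


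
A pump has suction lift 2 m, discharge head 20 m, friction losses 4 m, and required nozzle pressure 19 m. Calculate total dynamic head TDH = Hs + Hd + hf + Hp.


TDH = Hs + Hd + hf + Hp = 2 + 20 + 4 + 19 = 45

45 m


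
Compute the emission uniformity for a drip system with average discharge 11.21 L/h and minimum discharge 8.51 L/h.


EU = (q_min/q_avg)*100 = (8.51/11.21)*100 = 75.9144%

75.9144 %


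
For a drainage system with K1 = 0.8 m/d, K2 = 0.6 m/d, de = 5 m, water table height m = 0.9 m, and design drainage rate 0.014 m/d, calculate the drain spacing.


S^2 = 8*K2*de*m/q + 4*K1*m^2/q
S^2 = 8*0.6*5*0.9/0.014 + 4*0.8*0.9^2/0.014
S = sqrt(1728.0000)

41.5692 m


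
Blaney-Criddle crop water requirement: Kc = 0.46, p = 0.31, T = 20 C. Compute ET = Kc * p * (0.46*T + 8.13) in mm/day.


ET = Kc * p * (0.46*T + 8.13)
ET = 0.46 * 0.31 * (0.46*20 + 8.13)
ET = 0.46 * 0.31 * 17.3300

2.4713 mm/day


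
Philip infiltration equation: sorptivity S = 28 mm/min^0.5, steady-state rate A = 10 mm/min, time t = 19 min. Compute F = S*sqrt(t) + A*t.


F = S*sqrt(t) + A*t
F = 28*sqrt(19) + 10*19
F = 28*4.358899 + 190

312.0492 mm


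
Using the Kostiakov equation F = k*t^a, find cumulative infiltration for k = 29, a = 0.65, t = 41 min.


F = k * t^a = 29 * 41^0.65
F = 29 * 11.176595

324.1213 mm


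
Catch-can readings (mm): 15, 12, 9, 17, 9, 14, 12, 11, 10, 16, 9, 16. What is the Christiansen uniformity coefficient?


mean = 12.500000 mm
MAD = 2.583333 mm
CU = (1 - 2.583333/12.500000)*100

79.3333 %


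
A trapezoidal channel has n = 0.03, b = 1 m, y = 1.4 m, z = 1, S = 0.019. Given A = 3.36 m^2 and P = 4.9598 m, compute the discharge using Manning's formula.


R = A/P = 3.36/4.9598 = 0.677447
Q = (1/0.03) * 3.36 * 0.677447^(2/3) * 0.019^0.5

11.9082 m^3/s


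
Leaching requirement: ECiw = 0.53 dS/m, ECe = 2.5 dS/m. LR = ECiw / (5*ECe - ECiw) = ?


LR = ECiw / (5*ECe - ECiw)
LR = 0.53 / (5*2.5 - 0.53)
LR = 0.53 / 11.9700

0.0443


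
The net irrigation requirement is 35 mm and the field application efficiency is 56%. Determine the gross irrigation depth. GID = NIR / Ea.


Ea = 56% = 0.56
GID = NIR / Ea = 35 / 0.56 = 62.5000 mm

62.5000 mm


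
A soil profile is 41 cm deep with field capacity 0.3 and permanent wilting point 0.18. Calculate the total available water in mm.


AWC = (FC - PWP) * d * 10
AWC = (0.3 - 0.18) * 41 * 10
AWC = 0.1200 * 41 * 10

49.2000 mm


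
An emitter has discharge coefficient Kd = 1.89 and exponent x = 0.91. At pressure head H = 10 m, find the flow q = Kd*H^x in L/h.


q = Kd * H^x = 1.89 * 10^0.91 = 1.89 * 8.128305

15.3625 L/h


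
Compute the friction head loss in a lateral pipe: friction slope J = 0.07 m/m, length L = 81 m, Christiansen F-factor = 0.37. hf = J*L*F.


hf = J * L * F = 0.07 * 81 * 0.37 = 2.0979 m

2.0979 m


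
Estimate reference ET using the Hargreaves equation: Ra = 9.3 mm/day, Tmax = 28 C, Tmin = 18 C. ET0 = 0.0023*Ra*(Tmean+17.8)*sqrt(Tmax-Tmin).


Tmean = (Tmax + Tmin)/2 = (28 + 18)/2 = 23.0
ET0 = 0.0023 * 9.3 * (23.0 + 17.8) * sqrt(28 - 18)
ET0 = 0.0023 * 9.3 * 40.8 * 3.162278

2.7598 mm/day


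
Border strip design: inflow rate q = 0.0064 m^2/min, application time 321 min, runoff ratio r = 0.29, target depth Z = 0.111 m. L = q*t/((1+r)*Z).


L = q*t/((1+r)*Z)
L = 0.0064*321/((1+0.29)*0.111)
L = 2.0544/0.14319

14.3474 m


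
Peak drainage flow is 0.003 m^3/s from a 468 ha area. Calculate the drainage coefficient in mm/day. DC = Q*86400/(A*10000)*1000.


DC = Q * 86400 / (A * 10000) * 1000
DC = 0.003 * 86400 / (468 * 10000) * 1000
DC = 259200.0000 / 4680000

0.0554 mm/day


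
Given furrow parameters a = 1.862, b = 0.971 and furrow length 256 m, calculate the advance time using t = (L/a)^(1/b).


t = (L/a)^(1/b)
t = (256/1.862)^(1/0.971)
t = 137.486574^(1/0.971)

159.2655 min


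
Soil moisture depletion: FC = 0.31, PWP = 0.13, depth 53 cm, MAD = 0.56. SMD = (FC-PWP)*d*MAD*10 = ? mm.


SMD = (FC - PWP) * d * MAD * 10
SMD = (0.31 - 0.13) * 53 * 0.56 * 10
SMD = 0.1800 * 53 * 0.56 * 10

53.4240 mm


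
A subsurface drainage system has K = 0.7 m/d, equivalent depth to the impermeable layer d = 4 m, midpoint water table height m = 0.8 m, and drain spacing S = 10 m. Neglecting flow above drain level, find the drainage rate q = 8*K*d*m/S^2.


q = 8*K*d*m/S^2
q = 8*0.7*4*0.8/10^2
q = 17.9200 / 100

0.1792 m/d


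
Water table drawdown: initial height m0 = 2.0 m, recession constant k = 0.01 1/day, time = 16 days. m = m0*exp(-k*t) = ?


m = m0 * exp(-k*t)
m = 2.0 * exp(-0.01 * 16)
m = 2.0 * exp(-0.1600)

1.7043 m


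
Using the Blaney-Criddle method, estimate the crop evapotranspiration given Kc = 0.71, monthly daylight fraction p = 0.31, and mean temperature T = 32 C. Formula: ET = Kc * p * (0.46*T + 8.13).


ET = Kc * p * (0.46*T + 8.13)
ET = 0.71 * 0.31 * (0.46*32 + 8.13)
ET = 0.71 * 0.31 * 22.8500

5.0293 mm/day


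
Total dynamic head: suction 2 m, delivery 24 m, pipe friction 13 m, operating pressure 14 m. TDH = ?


TDH = Hs + Hd + hf + Hp = 2 + 24 + 13 + 14 = 53

53 m


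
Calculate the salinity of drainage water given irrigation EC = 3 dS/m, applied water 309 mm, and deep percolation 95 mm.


EC_dw = EC_iw * D_iw / D_dw
EC_dw = 3 * 309 / 95
EC_dw = 927 / 95

9.7579 dS/m


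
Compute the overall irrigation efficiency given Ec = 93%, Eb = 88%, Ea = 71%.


Ec = 0.93, Eb = 0.88, Ea = 0.71
E = 0.93 * 0.88 * 0.71 * 100 = 58.1064%

58.1064 %


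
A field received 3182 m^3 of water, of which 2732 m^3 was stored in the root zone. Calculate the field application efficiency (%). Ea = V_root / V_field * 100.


Ea = V_root / V_field * 100 = 2732 / 3182 * 100 = 85.8580%

85.8580 %


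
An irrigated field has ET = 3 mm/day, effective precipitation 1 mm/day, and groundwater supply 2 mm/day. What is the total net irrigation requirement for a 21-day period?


Daily deficit = ET - Pe - GW = 3 - 1 - 2 = 0 mm/day
NIR = 0 * 21 = 0 mm

0 mm


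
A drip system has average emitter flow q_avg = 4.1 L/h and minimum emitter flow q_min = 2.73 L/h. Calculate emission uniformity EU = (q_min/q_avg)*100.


EU = (q_min/q_avg)*100 = (2.73/4.1)*100 = 66.5854%

66.5854 %


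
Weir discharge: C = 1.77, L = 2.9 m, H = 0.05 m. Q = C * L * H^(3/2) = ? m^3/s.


Q = C * L * H^(3/2) = 1.77 * 2.9 * 0.05^1.5 = 1.77 * 2.9 * 0.011180

0.0574 m^3/s


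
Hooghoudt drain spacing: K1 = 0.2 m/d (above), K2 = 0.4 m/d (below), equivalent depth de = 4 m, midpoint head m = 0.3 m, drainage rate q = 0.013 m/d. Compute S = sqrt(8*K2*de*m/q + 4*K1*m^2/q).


S^2 = 8*K2*de*m/q + 4*K1*m^2/q
S^2 = 8*0.4*4*0.3/0.013 + 4*0.2*0.3^2/0.013
S = sqrt(300.9231)

17.3471 m


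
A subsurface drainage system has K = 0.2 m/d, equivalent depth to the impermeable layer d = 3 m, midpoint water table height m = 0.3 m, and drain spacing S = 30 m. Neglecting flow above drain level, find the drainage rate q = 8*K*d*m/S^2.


q = 8*K*d*m/S^2
q = 8*0.2*3*0.3/30^2
q = 1.4400 / 900

0.0016 m/d


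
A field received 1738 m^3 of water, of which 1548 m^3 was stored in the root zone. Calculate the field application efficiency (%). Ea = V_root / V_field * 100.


Ea = V_root / V_field * 100 = 1548 / 1738 * 100 = 89.0679%

89.0679 %


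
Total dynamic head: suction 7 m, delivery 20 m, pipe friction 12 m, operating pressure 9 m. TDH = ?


TDH = Hs + Hd + hf + Hp = 7 + 20 + 12 + 9 = 48

48 m


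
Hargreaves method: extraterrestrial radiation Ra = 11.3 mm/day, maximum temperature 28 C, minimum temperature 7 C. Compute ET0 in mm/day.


Tmean = (Tmax + Tmin)/2 = (28 + 7)/2 = 17.5
ET0 = 0.0023 * 11.3 * (17.5 + 17.8) * sqrt(28 - 7)
ET0 = 0.0023 * 11.3 * 35.3 * 4.582576

4.2043 mm/day


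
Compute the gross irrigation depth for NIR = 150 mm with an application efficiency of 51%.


Ea = 51% = 0.51
GID = NIR / Ea = 150 / 0.51 = 294.1176 mm

294.1176 mm


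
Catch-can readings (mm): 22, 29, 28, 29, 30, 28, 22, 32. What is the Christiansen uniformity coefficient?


mean = 27.500000 mm
MAD = 2.750000 mm
CU = (1 - 2.750000/27.500000)*100

90.0000 %


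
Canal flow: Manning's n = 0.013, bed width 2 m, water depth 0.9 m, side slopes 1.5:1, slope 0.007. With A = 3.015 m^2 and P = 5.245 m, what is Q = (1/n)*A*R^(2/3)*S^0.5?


R = A/P = 3.015/5.245 = 0.574833
Q = (1/0.013) * 3.015 * 0.574833^(2/3) * 0.007^0.5

13.4149 m^3/s


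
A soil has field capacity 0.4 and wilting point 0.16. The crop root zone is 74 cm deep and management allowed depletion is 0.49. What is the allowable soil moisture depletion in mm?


SMD = (FC - PWP) * d * MAD * 10
SMD = (0.4 - 0.16) * 74 * 0.49 * 10
SMD = 0.2400 * 74 * 0.49 * 10

87.0240 mm


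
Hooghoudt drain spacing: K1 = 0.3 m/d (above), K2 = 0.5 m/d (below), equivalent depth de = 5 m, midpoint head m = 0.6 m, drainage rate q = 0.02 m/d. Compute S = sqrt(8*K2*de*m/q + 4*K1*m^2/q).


S^2 = 8*K2*de*m/q + 4*K1*m^2/q
S^2 = 8*0.5*5*0.6/0.02 + 4*0.3*0.6^2/0.02
S = sqrt(621.6000)

24.9319 m


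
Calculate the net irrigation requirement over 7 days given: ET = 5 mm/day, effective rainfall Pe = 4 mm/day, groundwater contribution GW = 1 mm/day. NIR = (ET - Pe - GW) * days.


Daily deficit = ET - Pe - GW = 5 - 4 - 1 = 0 mm/day
NIR = 0 * 7 = 0 mm

0 mm


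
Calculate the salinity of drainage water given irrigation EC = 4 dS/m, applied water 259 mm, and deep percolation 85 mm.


EC_dw = EC_iw * D_iw / D_dw
EC_dw = 4 * 259 / 85
EC_dw = 1036 / 85

12.1882 dS/m


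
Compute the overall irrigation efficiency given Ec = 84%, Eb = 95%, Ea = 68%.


Ec = 0.84, Eb = 0.95, Ea = 0.68
E = 0.84 * 0.95 * 0.68 * 100 = 54.2640%

54.2640 %


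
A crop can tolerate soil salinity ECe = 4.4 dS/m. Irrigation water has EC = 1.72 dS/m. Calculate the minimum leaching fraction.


LR = ECiw / (5*ECe - ECiw)
LR = 1.72 / (5*4.4 - 1.72)
LR = 1.72 / 20.2800

0.0848


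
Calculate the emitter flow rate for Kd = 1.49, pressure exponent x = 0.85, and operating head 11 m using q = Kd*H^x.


q = Kd * H^x = 1.49 * 11^0.85 = 1.49 * 7.676863

11.4385 L/h


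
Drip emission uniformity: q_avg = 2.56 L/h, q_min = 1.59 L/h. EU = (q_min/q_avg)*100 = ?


EU = (q_min/q_avg)*100 = (1.59/2.56)*100 = 62.1094%

62.1094 %
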